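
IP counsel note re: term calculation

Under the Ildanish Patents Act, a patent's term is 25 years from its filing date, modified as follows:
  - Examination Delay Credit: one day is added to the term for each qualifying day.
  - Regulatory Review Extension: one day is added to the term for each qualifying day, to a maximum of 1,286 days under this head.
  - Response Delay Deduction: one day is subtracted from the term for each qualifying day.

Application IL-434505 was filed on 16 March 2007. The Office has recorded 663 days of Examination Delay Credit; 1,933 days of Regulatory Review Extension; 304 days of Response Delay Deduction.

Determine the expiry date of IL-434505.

Base term: filing date + 25 years → 16 March 2032.
Examination Delay Credit: +663 days → 8 January 2034.
Regulatory Review Extension: 1933 days claimed exceeds the 1286-day cap, so +1286 days → 17 July 2037.
Response Delay Deduction: −304 days → 16 September 2036.

2036-09-16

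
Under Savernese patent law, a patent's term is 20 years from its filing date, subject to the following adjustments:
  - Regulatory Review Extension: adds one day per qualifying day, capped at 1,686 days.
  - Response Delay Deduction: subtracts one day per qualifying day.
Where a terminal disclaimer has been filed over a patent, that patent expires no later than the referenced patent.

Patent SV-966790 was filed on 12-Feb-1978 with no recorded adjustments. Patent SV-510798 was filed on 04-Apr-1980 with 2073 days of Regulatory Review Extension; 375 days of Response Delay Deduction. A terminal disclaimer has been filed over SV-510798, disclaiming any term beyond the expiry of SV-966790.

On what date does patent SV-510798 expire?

Natural term of SV-510798:
  Base: filing + 20 years → 4 April 2000.
  Regulatory Review Extension: 2073 days claimed exceeds the 1686-day cap, so +1686 days → 15 November 2004.
  Response Delay Deduction: −375 days → 6 November 2003.
Expiry of referenced patent SV-966790:
  Base: filing + 20 years → 12 February 1998.
Terminal disclaimer: SV-510798 expires on the earlier of 6 November 2003 and 12 February 1998.

February 12, 1998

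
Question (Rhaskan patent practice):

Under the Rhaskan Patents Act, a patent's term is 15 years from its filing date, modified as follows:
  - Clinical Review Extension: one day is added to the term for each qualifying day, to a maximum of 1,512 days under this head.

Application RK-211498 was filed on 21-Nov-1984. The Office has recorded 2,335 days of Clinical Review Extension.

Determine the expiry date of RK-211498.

Base term: filing date + 15 years → 21 November 1999.
Clinical Review Extension: 2335 days claimed exceeds the 1512-day cap, so +1512 days → 11 January 2004.

2004-01-11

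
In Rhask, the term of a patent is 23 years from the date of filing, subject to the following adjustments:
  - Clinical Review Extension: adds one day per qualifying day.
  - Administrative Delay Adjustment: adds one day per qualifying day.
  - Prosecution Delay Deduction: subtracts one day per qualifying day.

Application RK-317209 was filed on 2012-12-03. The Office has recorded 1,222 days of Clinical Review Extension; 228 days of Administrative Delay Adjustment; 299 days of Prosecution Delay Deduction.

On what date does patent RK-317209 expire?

2039-01-27

Base term: filing date + 23 years → 3 December 2035.
Clinical Review Extension: +1222 days → 8 April 2039.
Administrative Delay Adjustment: +228 days → 22 November 2039.
Prosecution Delay Deduction: −299 days → 27 January 2039.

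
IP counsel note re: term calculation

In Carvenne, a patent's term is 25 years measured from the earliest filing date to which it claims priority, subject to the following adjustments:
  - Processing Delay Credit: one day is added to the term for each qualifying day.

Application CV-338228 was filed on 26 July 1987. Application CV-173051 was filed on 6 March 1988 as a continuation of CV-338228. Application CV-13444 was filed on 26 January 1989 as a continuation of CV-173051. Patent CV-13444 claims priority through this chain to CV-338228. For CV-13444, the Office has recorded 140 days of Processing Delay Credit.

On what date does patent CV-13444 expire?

2012-12-13

Earliest priority filing: 26 July 1987.
Base term: 26 July 1987 + 25 years → 26 July 2012.
Processing Delay Credit: +140 days → 13 December 2012.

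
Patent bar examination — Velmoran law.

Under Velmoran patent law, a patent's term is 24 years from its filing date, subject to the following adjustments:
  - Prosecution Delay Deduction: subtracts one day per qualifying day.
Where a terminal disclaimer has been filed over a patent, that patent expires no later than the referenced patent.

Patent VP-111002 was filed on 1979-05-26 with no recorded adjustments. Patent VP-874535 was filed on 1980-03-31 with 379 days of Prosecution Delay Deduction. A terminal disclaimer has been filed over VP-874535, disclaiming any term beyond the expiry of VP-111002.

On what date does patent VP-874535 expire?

2003-03-18

Natural term of VP-874535:
  Base: filing + 24 years → 31 March 2004.
  Prosecution Delay Deduction: −379 days → 18 March 2003.
Expiry of referenced patent VP-111002:
  Base: filing + 24 years → 26 May 2003.
Terminal disclaimer: VP-874535 expires on the earlier of 18 March 2003 and 26 May 2003.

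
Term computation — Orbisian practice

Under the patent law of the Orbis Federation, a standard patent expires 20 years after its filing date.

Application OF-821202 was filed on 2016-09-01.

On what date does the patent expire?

2036-09-01

Filing date + 20 years → 1 September 2036.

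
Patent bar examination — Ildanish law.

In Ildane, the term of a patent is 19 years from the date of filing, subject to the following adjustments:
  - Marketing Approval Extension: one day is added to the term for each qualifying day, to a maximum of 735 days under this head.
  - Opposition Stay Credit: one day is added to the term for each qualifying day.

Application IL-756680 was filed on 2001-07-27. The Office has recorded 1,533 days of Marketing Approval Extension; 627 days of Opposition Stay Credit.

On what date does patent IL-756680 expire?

April 19, 2024

Base term: filing date + 19 years → 27 July 2020.
Marketing Approval Extension: 1533 days claimed exceeds the 735-day cap, so +735 days → 1 August 2022.
Opposition Stay Credit: +627 days → 19 April 2024.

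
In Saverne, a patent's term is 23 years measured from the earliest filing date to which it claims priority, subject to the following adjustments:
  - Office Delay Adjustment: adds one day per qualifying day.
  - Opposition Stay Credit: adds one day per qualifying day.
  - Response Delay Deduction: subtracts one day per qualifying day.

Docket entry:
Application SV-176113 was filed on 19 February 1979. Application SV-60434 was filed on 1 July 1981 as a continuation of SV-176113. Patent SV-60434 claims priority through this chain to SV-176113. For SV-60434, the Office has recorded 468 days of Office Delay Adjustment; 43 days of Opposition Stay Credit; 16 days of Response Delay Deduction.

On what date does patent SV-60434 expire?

Earliest priority filing: 19 February 1979.
Base term: 19 February 1979 + 23 years → 19 February 2002.
Office Delay Adjustment: +468 days → 2 June 2003.
Opposition Stay Credit: +43 days → 15 July 2003.
Response Delay Deduction: −16 days → 29 June 2003.

2003-06-29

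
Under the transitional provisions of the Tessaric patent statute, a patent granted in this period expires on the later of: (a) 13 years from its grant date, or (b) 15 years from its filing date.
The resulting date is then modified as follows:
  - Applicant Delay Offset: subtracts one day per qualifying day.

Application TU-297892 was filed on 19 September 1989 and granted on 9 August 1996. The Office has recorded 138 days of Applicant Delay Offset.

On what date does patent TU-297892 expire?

(a) grant + 13 years → 9 August 2009.
(b) filing + 15 years → 19 September 2004.
Later of the two: 9 August 2009.
Applicant Delay Offset: −138 days → 24 March 2009.

2009-03-24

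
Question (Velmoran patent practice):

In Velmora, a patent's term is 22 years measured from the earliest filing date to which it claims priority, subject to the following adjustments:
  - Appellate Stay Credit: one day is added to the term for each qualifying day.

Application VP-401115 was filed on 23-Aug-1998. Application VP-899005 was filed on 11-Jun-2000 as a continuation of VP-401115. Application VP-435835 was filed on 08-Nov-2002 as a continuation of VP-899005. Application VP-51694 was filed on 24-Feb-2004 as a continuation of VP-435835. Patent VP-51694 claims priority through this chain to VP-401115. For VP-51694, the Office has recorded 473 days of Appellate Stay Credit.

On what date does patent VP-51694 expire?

2021-12-09

Earliest priority filing: 23 August 1998.
Base term: 23 August 1998 + 22 years → 23 August 2020.
Appellate Stay Credit: +473 days → 9 December 2021.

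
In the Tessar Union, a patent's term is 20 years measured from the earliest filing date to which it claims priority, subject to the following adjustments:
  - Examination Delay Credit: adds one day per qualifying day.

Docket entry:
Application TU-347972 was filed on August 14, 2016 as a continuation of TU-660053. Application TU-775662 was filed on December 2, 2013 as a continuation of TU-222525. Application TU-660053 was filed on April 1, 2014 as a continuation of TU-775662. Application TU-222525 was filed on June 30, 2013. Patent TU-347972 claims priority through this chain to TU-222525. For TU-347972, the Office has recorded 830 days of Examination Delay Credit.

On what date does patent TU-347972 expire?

Earliest priority filing: 30 June 2013.
Base term: 30 June 2013 + 20 years → 30 June 2033.
Examination Delay Credit: +830 days → 8 October 2035.

October 8, 2035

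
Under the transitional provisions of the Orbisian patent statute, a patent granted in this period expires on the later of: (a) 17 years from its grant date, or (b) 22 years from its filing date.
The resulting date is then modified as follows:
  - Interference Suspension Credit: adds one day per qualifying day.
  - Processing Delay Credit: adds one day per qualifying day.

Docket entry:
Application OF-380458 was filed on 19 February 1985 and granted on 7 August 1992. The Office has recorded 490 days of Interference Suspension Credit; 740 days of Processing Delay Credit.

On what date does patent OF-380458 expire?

(a) grant + 17 years → 7 August 2009.
(b) filing + 22 years → 19 February 2007.
Later of the two: 7 August 2009.
Interference Suspension Credit: +490 days → 10 December 2010.
Processing Delay Credit: +740 days → 19 December 2012.

2012-12-19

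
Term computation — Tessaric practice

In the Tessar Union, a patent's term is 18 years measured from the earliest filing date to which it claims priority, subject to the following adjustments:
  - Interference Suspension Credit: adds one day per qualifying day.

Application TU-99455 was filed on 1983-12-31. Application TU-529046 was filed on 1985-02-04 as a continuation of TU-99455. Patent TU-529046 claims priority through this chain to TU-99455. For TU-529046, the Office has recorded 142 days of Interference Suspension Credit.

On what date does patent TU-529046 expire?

Earliest priority filing: 31 December 1983.
Base term: 31 December 1983 + 18 years → 31 December 2001.
Interference Suspension Credit: +142 days → 22 May 2002.

2002-05-22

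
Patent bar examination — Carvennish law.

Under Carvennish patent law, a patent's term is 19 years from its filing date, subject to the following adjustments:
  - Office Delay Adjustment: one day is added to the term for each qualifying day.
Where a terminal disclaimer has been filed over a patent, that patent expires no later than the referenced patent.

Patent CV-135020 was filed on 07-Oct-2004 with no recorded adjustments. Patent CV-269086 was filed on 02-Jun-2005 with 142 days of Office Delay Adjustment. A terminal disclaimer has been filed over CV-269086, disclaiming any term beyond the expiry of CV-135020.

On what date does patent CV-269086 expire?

2023-10-07

Natural term of CV-269086:
  Base: filing + 19 years → 2 June 2024.
  Office Delay Adjustment: +142 days → 22 October 2024.
Expiry of referenced patent CV-135020:
  Base: filing + 19 years → 7 October 2023.
Terminal disclaimer: CV-269086 expires on the earlier of 22 October 2024 and 7 October 2023.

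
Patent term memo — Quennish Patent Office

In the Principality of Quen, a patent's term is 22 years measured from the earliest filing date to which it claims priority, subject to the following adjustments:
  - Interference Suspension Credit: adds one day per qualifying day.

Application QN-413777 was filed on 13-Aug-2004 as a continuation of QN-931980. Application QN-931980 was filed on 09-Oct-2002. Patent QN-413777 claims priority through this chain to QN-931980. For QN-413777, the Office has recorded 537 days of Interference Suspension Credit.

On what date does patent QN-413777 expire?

2026-03-30

Earliest priority filing: 9 October 2002.
Base term: 9 October 2002 + 22 years → 9 October 2024.
Interference Suspension Credit: +537 days → 30 March 2026.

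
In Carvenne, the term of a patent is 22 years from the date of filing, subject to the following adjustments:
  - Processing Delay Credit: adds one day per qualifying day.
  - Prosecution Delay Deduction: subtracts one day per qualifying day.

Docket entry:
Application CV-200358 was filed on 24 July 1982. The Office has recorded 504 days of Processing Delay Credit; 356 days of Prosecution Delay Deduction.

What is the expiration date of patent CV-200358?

December 19, 2004

Base term: filing date + 22 years → 24 July 2004.
Processing Delay Credit: +504 days → 10 December 2005.
Prosecution Delay Deduction: −356 days → 19 December 2004.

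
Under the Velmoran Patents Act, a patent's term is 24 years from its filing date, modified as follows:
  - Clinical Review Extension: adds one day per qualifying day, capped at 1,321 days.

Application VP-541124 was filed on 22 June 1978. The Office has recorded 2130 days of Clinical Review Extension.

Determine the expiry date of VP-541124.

Base term: filing date + 24 years → 22 June 2002.
Clinical Review Extension: 2130 days claimed exceeds the 1321-day cap, so +1321 days → 2 February 2006.

2006-02-02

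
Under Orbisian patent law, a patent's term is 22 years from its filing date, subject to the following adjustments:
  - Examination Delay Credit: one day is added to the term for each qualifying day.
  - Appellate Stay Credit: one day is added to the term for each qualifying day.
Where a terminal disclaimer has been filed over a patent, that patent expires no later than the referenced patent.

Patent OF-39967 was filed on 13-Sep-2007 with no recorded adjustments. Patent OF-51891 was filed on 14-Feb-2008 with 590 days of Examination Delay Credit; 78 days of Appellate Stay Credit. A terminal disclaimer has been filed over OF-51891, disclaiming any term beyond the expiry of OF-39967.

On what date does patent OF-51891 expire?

September 13, 2029

Natural term of OF-51891:
  Base: filing + 22 years → 14 February 2030.
  Examination Delay Credit: +590 days → 27 September 2031.
  Appellate Stay Credit: +78 days → 14 December 2031.
Expiry of referenced patent OF-39967:
  Base: filing + 22 years → 13 September 2029.
Terminal disclaimer: OF-51891 expires on the earlier of 14 December 2031 and 13 September 2029.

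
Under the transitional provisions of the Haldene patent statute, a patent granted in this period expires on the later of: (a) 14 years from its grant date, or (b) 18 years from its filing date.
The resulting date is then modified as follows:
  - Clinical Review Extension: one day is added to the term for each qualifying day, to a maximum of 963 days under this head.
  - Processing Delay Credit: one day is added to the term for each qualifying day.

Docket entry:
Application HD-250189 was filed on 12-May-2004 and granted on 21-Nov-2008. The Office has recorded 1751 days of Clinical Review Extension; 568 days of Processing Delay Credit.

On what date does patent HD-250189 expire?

(a) grant + 14 years → 21 November 2022.
(b) filing + 18 years → 12 May 2022.
Later of the two: 21 November 2022.
Clinical Review Extension: 1751 days claimed exceeds the 963-day cap, so +963 days → 11 July 2025.
Processing Delay Credit: +568 days → 30 January 2027.

2027-01-30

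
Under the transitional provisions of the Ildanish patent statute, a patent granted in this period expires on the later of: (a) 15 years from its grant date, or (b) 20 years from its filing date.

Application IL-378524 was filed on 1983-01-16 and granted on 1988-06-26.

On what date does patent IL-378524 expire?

(a) grant + 15 years → 26 June 2003.
(b) filing + 20 years → 16 January 2003.
Later of the two: 26 June 2003.

June 26, 2003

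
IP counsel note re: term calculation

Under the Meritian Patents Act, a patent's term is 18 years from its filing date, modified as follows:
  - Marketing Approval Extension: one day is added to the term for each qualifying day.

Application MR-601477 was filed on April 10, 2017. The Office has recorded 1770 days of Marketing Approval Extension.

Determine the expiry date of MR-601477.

2040-02-13

Base term: filing date + 18 years → 10 April 2035.
Marketing Approval Extension: +1770 days → 13 February 2040.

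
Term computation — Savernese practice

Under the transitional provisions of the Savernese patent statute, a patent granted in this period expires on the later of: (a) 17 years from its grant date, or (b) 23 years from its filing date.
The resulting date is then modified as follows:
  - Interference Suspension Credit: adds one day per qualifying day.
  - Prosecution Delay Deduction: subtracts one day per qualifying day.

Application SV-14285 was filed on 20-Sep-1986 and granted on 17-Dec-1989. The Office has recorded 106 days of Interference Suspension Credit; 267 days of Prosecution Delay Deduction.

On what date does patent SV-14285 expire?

2009-04-12

(a) grant + 17 years → 17 December 2006.
(b) filing + 23 years → 20 September 2009.
Later of the two: 20 September 2009.
Interference Suspension Credit: +106 days → 4 January 2010.
Prosecution Delay Deduction: −267 days → 12 April 2009.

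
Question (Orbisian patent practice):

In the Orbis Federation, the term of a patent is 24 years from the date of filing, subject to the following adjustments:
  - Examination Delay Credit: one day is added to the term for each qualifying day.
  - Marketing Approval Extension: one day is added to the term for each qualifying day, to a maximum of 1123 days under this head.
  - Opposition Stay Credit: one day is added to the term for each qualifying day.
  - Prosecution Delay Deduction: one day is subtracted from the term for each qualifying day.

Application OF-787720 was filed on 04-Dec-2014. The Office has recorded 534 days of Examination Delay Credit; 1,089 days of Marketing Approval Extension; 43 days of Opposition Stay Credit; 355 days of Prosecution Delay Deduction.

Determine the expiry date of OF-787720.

Base term: filing date + 24 years → 4 December 2038.
Examination Delay Credit: +534 days → 21 May 2040.
Marketing Approval Extension: 1089 days (within the 1123-day cap) → +1089 days → 15 May 2043.
Opposition Stay Credit: +43 days → 27 June 2043.
Prosecution Delay Deduction: −355 days → 7 July 2042.

July 7, 2042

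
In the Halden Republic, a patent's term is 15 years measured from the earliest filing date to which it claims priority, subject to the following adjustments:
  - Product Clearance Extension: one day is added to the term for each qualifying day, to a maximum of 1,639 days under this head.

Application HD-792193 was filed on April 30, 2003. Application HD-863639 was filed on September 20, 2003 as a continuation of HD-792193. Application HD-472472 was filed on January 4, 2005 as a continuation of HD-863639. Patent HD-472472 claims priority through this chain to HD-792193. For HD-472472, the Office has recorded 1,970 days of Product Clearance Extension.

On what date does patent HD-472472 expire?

Earliest priority filing: 30 April 2003.
Base term: 30 April 2003 + 15 years → 30 April 2018.
Product Clearance Extension: 1970 days claimed exceeds the 1639-day cap, so +1639 days → 25 October 2022.

2022-10-25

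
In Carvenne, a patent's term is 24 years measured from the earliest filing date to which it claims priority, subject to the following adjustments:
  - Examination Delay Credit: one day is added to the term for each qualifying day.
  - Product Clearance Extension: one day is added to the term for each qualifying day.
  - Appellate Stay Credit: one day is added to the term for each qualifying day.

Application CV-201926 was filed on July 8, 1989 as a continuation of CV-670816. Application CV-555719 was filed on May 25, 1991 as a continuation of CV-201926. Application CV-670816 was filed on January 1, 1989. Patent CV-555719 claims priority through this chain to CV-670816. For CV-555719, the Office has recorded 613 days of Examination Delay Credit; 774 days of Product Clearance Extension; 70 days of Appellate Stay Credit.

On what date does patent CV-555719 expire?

Earliest priority filing: 1 January 1989.
Base term: 1 January 1989 + 24 years → 1 January 2013.
Examination Delay Credit: +613 days → 6 September 2014.
Product Clearance Extension: +774 days → 19 October 2016.
Appellate Stay Credit: +70 days → 28 December 2016.

December 28, 2016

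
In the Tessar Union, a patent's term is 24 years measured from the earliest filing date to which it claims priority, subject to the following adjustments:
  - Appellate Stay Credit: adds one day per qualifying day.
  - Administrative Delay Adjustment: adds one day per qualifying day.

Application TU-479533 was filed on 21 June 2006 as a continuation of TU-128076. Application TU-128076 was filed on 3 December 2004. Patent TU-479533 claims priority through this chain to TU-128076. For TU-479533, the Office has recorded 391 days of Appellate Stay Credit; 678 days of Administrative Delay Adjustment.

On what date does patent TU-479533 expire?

2031-11-07

Earliest priority filing: 3 December 2004.
Base term: 3 December 2004 + 24 years → 3 December 2028.
Appellate Stay Credit: +391 days → 29 December 2029.
Administrative Delay Adjustment: +678 days → 7 November 2031.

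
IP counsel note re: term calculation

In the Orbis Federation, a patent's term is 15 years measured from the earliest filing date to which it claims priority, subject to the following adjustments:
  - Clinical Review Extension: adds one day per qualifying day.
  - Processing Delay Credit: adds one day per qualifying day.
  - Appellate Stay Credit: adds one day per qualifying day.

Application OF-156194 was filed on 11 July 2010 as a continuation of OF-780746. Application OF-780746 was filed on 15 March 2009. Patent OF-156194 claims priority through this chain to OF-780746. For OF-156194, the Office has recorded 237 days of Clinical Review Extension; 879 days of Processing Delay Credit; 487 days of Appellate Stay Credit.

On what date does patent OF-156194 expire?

2028-08-04

Earliest priority filing: 15 March 2009.
Base term: 15 March 2009 + 15 years → 15 March 2024.
Clinical Review Extension: +237 days → 7 November 2024.
Processing Delay Credit: +879 days → 5 April 2027.
Appellate Stay Credit: +487 days → 4 August 2028.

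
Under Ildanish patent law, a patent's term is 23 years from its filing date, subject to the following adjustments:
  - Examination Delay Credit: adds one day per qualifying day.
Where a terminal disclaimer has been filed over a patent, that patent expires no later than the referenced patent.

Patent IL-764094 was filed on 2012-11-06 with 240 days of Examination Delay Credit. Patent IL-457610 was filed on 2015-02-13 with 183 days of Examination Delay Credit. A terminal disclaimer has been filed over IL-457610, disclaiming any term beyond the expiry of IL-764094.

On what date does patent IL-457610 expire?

July 3, 2036

Natural term of IL-457610:
  Base: filing + 23 years → 13 February 2038.
  Examination Delay Credit: +183 days → 15 August 2038.
Expiry of referenced patent IL-764094:
  Base: filing + 23 years → 6 November 2035.
  Examination Delay Credit: +240 days → 3 July 2036.
Terminal disclaimer: IL-457610 expires on the earlier of 15 August 2038 and 3 July 2036.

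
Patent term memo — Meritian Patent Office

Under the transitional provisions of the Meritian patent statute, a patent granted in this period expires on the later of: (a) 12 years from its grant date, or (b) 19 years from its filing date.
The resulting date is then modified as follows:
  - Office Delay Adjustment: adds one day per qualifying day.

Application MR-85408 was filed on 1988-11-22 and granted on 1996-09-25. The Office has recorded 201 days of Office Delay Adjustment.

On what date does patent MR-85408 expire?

(a) grant + 12 years → 25 September 2008.
(b) filing + 19 years → 22 November 2007.
Later of the two: 25 September 2008.
Office Delay Adjustment: +201 days → 14 April 2009.

April 14, 2009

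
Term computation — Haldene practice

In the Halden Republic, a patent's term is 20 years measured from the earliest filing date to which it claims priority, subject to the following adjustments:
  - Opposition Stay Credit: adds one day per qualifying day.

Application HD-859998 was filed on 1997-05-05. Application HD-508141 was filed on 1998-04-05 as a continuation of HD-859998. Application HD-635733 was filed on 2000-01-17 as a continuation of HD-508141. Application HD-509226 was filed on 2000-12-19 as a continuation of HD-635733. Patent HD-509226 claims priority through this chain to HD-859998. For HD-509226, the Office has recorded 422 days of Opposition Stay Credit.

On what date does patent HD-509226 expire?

2018-07-01

Earliest priority filing: 5 May 1997.
Base term: 5 May 1997 + 20 years → 5 May 2017.
Opposition Stay Credit: +422 days → 1 July 2018.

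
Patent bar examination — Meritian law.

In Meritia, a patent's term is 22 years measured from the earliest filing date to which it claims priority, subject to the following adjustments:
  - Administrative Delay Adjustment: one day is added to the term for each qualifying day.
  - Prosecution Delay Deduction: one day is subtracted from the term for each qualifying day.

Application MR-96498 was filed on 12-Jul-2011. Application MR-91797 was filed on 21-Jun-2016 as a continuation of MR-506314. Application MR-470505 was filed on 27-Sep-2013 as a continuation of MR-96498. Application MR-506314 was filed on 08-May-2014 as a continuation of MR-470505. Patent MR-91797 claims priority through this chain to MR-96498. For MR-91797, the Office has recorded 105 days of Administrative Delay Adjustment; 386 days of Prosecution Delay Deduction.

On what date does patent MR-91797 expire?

October 4, 2032

Earliest priority filing: 12 July 2011.
Base term: 12 July 2011 + 22 years → 12 July 2033.
Administrative Delay Adjustment: +105 days → 25 October 2033.
Prosecution Delay Deduction: −386 days → 4 October 2032.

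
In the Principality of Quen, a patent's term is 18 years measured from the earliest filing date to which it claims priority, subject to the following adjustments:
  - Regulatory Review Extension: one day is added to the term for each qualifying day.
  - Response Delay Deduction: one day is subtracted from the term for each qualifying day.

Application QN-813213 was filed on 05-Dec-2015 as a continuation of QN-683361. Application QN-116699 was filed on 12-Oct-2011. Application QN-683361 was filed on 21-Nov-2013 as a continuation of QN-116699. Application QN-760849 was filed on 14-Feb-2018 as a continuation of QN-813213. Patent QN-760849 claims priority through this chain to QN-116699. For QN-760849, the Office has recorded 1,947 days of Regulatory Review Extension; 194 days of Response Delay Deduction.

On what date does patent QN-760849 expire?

2034-07-31

Earliest priority filing: 12 October 2011.
Base term: 12 October 2011 + 18 years → 12 October 2029.
Regulatory Review Extension: +1947 days → 10 February 2035.
Response Delay Deduction: −194 days → 31 July 2034.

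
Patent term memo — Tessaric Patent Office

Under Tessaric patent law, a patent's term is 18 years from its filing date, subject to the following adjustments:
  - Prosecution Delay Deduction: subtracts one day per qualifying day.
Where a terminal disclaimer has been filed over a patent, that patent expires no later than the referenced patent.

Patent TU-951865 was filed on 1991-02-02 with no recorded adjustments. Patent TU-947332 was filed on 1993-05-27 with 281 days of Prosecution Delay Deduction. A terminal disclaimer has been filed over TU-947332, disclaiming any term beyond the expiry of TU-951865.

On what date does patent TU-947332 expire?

Natural term of TU-947332:
  Base: filing + 18 years → 27 May 2011.
  Prosecution Delay Deduction: −281 days → 19 August 2010.
Expiry of referenced patent TU-951865:
  Base: filing + 18 years → 2 February 2009.
Terminal disclaimer: TU-947332 expires on the earlier of 19 August 2010 and 2 February 2009.

February 2, 2009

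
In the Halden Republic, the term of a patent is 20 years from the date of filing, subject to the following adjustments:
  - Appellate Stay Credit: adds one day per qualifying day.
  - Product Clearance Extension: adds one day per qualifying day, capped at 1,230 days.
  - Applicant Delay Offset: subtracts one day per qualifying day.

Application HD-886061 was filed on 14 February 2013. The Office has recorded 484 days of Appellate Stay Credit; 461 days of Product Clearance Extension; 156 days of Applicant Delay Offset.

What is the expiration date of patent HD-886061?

Base term: filing date + 20 years → 14 February 2033.
Appellate Stay Credit: +484 days → 13 June 2034.
Product Clearance Extension: 461 days (within the 1230-day cap) → +461 days → 17 September 2035.
Applicant Delay Offset: −156 days → 14 April 2035.

April 14, 2035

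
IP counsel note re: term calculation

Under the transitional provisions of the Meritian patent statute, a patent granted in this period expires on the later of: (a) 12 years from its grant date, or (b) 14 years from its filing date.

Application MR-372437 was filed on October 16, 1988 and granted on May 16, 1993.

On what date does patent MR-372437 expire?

2005-05-16

(a) grant + 12 years → 16 May 2005.
(b) filing + 14 years → 16 October 2002.
Later of the two: 16 May 2005.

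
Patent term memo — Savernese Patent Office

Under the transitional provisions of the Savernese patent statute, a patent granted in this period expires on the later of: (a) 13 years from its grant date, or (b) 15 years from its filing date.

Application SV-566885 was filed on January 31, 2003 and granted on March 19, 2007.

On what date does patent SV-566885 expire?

2020-03-19

(a) grant + 13 years → 19 March 2020.
(b) filing + 15 years → 31 January 2018.
Later of the two: 19 March 2020.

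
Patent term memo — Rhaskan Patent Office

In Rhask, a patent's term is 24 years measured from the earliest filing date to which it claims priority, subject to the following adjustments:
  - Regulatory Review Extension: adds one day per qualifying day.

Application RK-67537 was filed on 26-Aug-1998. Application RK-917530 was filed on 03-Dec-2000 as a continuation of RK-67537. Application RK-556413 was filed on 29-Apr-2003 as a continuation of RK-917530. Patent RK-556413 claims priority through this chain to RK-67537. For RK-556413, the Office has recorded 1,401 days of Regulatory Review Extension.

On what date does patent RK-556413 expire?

2026-06-27

Earliest priority filing: 26 August 1998.
Base term: 26 August 1998 + 24 years → 26 August 2022.
Regulatory Review Extension: +1401 days → 27 June 2026.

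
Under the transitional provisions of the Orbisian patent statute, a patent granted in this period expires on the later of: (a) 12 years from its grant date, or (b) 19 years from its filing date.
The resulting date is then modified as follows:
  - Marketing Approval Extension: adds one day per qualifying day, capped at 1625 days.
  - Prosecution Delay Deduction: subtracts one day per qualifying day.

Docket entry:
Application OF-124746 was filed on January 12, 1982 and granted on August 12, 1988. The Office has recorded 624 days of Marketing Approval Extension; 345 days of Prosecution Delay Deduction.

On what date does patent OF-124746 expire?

2001-10-18

(a) grant + 12 years → 12 August 2000.
(b) filing + 19 years → 12 January 2001.
Later of the two: 12 January 2001.
Marketing Approval Extension: 624 days (within the 1625-day cap) → +624 days → 28 September 2002.
Prosecution Delay Deduction: −345 days → 18 October 2001.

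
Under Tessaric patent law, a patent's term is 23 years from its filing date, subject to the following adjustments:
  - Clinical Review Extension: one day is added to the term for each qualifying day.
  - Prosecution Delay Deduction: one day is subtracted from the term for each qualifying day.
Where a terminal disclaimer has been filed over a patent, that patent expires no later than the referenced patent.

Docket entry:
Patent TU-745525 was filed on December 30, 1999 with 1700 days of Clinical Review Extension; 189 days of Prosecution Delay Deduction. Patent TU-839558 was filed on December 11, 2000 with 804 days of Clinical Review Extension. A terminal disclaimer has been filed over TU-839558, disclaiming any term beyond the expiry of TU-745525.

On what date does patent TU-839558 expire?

2026-02-22

Natural term of TU-839558:
  Base: filing + 23 years → 11 December 2023.
  Clinical Review Extension: +804 days → 22 February 2026.
Expiry of referenced patent TU-745525:
  Base: filing + 23 years → 30 December 2022.
  Clinical Review Extension: +1700 days → 26 August 2027.
  Prosecution Delay Deduction: −189 days → 18 February 2027.
Terminal disclaimer: TU-839558 expires on the earlier of 22 February 2026 and 18 February 2027.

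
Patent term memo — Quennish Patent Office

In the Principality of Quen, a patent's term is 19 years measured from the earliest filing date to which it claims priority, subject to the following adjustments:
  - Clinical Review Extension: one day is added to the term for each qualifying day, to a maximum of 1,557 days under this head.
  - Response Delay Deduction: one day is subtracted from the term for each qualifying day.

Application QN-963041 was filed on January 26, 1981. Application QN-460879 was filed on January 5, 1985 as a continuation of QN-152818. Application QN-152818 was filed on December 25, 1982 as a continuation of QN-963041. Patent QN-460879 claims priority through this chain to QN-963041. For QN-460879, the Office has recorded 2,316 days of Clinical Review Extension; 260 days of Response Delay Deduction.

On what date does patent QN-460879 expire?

August 15, 2003

Earliest priority filing: 26 January 1981.
Base term: 26 January 1981 + 19 years → 26 January 2000.
Clinical Review Extension: 2316 days claimed exceeds the 1557-day cap, so +1557 days → 1 May 2004.
Response Delay Deduction: −260 days → 15 August 2003.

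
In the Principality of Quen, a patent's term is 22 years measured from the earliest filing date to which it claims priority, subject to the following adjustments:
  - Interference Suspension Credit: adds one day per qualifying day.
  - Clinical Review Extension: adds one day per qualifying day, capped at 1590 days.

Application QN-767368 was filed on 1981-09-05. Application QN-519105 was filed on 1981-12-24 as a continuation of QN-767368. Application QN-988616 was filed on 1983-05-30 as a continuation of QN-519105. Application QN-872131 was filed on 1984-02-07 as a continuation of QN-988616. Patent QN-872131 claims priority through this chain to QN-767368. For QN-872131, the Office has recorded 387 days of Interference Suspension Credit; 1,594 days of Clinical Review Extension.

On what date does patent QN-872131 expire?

2009-02-02

Earliest priority filing: 5 September 1981.
Base term: 5 September 1981 + 22 years → 5 September 2003.
Interference Suspension Credit: +387 days → 26 September 2004.
Clinical Review Extension: 1594 days claimed exceeds the 1590-day cap, so +1590 days → 2 February 2009.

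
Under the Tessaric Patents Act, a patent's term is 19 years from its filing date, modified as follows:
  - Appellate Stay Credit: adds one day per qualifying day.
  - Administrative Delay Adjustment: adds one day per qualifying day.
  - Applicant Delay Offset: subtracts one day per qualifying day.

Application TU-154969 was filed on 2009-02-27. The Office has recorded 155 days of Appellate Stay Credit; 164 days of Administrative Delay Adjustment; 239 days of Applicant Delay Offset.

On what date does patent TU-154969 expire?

2028-05-17

Base term: filing date + 19 years → 27 February 2028.
Appellate Stay Credit: +155 days → 31 July 2028.
Administrative Delay Adjustment: +164 days → 11 January 2029.
Applicant Delay Offset: −239 days → 17 May 2028.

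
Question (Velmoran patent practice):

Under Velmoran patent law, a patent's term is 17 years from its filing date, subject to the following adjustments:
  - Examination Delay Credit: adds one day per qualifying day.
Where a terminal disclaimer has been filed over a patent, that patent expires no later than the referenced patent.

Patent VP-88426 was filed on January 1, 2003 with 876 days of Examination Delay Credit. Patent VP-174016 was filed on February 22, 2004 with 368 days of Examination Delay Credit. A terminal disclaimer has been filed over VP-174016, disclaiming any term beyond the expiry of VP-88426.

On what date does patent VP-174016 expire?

February 25, 2022

Natural term of VP-174016:
  Base: filing + 17 years → 22 February 2021.
  Examination Delay Credit: +368 days → 25 February 2022.
Expiry of referenced patent VP-88426:
  Base: filing + 17 years → 1 January 2020.
  Examination Delay Credit: +876 days → 26 May 2022.
Terminal disclaimer: VP-174016 expires on the earlier of 25 February 2022 and 26 May 2022.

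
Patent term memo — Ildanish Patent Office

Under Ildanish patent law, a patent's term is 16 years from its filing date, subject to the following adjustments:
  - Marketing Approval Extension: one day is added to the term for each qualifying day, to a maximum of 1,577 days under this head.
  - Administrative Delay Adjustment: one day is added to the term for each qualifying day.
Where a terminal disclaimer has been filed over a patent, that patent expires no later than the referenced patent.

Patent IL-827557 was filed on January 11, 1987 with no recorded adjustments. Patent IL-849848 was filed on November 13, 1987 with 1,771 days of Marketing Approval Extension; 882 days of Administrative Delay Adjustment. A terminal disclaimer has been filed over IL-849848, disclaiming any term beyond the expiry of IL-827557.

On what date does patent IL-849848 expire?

2003-01-11

Natural term of IL-849848:
  Base: filing + 16 years → 13 November 2003.
  Marketing Approval Extension: 1771 days claimed exceeds the 1577-day cap, so +1577 days → 8 March 2008.
  Administrative Delay Adjustment: +882 days → 7 August 2010.
Expiry of referenced patent IL-827557:
  Base: filing + 16 years → 11 January 2003.
Terminal disclaimer: IL-849848 expires on the earlier of 7 August 2010 and 11 January 2003.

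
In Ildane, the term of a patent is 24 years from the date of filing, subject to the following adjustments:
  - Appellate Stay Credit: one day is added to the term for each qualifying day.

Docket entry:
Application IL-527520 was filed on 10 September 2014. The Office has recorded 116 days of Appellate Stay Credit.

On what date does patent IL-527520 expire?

2039-01-04

Base term: filing date + 24 years → 10 September 2038.
Appellate Stay Credit: +116 days → 4 January 2039.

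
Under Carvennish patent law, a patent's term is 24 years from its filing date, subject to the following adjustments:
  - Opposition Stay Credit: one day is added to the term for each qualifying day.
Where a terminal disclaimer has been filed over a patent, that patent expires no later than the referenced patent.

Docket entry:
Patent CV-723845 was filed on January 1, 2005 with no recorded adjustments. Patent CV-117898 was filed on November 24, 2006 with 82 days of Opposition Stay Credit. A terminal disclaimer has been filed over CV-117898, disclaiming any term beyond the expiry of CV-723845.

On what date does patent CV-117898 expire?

Natural term of CV-117898:
  Base: filing + 24 years → 24 November 2030.
  Opposition Stay Credit: +82 days → 14 February 2031.
Expiry of referenced patent CV-723845:
  Base: filing + 24 years → 1 January 2029.
Terminal disclaimer: CV-117898 expires on the earlier of 14 February 2031 and 1 January 2029.

January 1, 2029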